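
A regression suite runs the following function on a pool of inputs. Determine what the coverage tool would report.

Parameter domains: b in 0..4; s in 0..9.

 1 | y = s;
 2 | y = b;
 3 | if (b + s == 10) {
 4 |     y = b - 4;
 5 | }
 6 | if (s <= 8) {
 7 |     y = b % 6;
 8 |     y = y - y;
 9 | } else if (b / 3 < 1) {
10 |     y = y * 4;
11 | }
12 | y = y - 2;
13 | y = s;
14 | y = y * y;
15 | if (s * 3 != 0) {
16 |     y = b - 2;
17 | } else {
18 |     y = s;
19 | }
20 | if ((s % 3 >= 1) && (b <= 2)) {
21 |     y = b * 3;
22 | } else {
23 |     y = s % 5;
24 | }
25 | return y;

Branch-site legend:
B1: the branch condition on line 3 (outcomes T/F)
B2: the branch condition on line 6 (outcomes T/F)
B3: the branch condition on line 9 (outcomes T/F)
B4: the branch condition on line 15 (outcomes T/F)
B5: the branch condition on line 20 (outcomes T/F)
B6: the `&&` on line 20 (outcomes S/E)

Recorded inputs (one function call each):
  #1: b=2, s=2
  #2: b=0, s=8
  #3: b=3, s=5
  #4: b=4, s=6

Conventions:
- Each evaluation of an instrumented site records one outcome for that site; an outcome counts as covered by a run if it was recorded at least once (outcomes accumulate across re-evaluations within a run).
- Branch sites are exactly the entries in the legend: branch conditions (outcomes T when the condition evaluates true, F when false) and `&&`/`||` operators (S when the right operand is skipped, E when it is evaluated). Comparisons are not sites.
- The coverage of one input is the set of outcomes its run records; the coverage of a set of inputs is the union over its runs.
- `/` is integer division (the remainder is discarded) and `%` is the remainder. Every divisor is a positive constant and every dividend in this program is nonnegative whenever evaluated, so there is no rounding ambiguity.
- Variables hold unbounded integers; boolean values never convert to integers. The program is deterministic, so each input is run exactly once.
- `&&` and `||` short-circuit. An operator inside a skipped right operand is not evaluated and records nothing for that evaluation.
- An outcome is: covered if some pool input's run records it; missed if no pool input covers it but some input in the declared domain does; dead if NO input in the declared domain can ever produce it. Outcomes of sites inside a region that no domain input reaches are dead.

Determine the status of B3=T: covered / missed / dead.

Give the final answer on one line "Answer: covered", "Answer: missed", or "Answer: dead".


no pool input records B3=T
but domain input (b=0, s=9) does record it -> reachable, so missed
Answer: missed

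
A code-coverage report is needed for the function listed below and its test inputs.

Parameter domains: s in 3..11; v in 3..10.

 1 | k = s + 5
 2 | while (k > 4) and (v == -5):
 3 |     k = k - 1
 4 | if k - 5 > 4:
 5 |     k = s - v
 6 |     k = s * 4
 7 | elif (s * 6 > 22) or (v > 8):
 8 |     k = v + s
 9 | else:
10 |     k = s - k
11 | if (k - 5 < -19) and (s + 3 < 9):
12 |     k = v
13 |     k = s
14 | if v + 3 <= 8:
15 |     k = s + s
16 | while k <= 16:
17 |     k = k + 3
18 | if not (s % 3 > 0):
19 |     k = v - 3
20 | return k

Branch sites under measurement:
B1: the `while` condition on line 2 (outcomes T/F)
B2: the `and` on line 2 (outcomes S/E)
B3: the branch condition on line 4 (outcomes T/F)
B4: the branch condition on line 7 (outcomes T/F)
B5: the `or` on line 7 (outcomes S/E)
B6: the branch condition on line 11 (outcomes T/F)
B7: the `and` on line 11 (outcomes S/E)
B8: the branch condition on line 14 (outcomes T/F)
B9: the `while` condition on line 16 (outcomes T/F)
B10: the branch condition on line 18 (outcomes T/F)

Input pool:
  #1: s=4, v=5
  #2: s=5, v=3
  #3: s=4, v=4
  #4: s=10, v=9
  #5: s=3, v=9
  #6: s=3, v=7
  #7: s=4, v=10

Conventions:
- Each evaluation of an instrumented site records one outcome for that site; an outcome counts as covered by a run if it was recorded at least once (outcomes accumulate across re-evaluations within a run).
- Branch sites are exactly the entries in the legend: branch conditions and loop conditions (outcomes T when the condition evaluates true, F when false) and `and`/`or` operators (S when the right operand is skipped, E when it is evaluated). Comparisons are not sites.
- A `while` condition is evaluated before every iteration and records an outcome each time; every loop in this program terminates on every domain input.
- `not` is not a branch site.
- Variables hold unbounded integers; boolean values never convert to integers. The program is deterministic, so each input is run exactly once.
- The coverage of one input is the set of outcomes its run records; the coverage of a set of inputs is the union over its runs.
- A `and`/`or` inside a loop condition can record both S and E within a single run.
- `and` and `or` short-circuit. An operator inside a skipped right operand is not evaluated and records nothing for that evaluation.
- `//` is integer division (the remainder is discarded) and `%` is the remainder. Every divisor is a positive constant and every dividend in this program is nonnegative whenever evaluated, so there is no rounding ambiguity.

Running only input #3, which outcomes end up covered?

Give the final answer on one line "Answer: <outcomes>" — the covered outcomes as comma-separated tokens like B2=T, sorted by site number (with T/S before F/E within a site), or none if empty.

Tracing the run of input #3 (s=4, v=4):
  B2->E, B1->F, B3->F, B5->S, B4->T, B7->S, B6->F, B8->T, B9->T, B9->T
  B9->T, B9->F, B10->F
as a set, this run covers: B1=F, B2=E, B3=F, B4=T, B5=S, B6=F, B7=S, B8=T, B9=T, B9=F, B10=F

Answer: B1=F, B2=E, B3=F, B4=T, B5=S, B6=F, B7=S, B8=T, B9=T, B9=F, B10=F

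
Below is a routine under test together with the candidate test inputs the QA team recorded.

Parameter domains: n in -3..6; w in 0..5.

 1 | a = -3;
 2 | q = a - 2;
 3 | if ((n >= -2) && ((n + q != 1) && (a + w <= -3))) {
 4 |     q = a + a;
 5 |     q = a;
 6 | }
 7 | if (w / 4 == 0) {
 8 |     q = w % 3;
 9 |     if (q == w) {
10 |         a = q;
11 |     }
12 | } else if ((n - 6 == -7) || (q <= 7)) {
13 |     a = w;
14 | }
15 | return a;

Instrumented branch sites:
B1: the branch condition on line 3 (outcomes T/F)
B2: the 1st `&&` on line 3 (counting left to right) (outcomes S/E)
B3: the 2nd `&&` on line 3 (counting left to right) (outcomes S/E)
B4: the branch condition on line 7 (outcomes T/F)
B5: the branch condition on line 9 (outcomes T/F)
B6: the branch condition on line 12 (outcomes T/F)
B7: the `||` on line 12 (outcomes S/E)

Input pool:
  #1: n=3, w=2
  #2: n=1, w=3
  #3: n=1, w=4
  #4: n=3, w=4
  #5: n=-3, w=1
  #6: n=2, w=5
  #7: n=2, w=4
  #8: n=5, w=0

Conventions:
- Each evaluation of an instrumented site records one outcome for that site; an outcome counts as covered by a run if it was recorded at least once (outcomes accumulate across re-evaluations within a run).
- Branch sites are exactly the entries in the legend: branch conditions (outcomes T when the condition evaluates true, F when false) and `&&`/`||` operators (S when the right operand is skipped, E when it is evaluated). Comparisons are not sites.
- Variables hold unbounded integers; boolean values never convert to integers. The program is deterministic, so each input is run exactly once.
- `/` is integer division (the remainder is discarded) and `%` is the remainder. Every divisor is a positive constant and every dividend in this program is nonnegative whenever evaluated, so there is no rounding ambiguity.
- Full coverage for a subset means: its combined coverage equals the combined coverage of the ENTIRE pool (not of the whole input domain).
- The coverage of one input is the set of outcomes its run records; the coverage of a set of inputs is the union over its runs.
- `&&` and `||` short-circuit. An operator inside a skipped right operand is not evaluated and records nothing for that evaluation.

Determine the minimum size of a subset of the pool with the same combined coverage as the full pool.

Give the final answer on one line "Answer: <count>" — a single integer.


#1 (n=3, w=2) -> covered: B1=F, B2=E, B3=E, B4=T, B5=T
#2 (n=1, w=3) -> covered: B1=F, B2=E, B3=E, B4=T, B5=F
#3 (n=1, w=4) -> covered: B1=F, B2=E, B3=E, B4=F, B6=T, B7=E
#4 (n=3, w=4) -> covered: B1=F, B2=E, B3=E, B4=F, B6=T, B7=E
#5 (n=-3, w=1) -> covered: B1=F, B2=S, B4=T, B5=T
#6 (n=2, w=5) -> covered: B1=F, B2=E, B3=E, B4=F, B6=T, B7=E
#7 (n=2, w=4) -> covered: B1=F, B2=E, B3=E, B4=F, B6=T, B7=E
#8 (n=5, w=0) -> covered: B1=T, B2=E, B3=E, B4=T, B5=T
together the pool reaches 11 outcomes: B1=T, B1=F, B2=S, B2=E, B3=E, B4=T, B4=F, B5=T, B5=F, B6=T, B7=E
every size-1 subset falls short of the 11 outcomes (best: 6/11)
every size-2 subset falls short of the 11 outcomes (best: 9/11)
every size-3 subset falls short of the 11 outcomes (best: 10/11)
inputs {2, 3, 5, 8} (size 4) cover everything; no size-4 subset with a lexicographically smaller index list covers all 11
Answer: 4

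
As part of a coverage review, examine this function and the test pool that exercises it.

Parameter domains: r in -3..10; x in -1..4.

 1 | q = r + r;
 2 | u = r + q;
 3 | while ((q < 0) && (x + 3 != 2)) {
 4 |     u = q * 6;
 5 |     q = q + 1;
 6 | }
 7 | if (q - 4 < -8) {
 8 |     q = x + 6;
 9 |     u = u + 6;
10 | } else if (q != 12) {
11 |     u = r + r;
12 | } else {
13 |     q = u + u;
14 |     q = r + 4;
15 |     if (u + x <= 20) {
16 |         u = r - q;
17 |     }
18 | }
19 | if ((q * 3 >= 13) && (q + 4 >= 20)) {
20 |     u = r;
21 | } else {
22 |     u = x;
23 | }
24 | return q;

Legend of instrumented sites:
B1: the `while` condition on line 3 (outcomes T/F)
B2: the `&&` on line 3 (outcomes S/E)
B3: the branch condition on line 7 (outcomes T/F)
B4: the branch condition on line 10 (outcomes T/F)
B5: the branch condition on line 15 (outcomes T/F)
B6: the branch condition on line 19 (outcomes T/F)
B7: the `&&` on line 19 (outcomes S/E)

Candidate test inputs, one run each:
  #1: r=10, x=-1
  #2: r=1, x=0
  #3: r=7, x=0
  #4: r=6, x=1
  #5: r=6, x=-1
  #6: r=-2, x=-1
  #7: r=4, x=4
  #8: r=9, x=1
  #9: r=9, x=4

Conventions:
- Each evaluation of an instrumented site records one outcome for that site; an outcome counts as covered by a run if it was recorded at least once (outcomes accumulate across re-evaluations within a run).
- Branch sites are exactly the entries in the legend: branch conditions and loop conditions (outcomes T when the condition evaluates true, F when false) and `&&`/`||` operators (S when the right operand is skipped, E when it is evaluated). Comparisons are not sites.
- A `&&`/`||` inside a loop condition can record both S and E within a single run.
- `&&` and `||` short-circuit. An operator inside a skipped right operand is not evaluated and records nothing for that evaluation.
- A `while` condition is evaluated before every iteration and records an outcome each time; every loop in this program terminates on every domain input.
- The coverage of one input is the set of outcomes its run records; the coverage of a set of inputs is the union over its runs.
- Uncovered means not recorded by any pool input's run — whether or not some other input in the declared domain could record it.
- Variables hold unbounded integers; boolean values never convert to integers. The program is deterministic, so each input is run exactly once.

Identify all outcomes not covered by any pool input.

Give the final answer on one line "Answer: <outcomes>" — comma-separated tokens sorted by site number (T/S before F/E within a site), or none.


input #1 (r=10, x=-1): events B2->S, B1->F, B3->F, B4->T, B7->E, B6->T; covers B1=F, B2=S, B3=F, B4=T, B6=T, B7=E
input #2 (r=1, x=0): events B2->S, B1->F, B3->F, B4->T, B7->S, B6->F; covers B1=F, B2=S, B3=F, B4=T, B6=F, B7=S
input #3 (r=7, x=0): events B2->S, B1->F, B3->F, B4->T, B7->E, B6->F; covers B1=F, B2=S, B3=F, B4=T, B6=F, B7=E
input #4 (r=6, x=1): events B2->S, B1->F, B3->F, B4->F, B5->T, B7->E, B6->F; covers B1=F, B2=S, B3=F, B4=F, B5=T, B6=F, B7=E
input #5 (r=6, x=-1): events B2->S, B1->F, B3->F, B4->F, B5->T, B7->E, B6->F; covers B1=F, B2=S, B3=F, B4=F, B5=T, B6=F, B7=E
input #6 (r=-2, x=-1): events B2->E, B1->F, B3->F, B4->T, B7->S, B6->F; covers B1=F, B2=E, B3=F, B4=T, B6=F, B7=S
input #7 (r=4, x=4): events B2->S, B1->F, B3->F, B4->T, B7->E, B6->F; covers B1=F, B2=S, B3=F, B4=T, B6=F, B7=E
input #8 (r=9, x=1): events B2->S, B1->F, B3->F, B4->T, B7->E, B6->T; covers B1=F, B2=S, B3=F, B4=T, B6=T, B7=E
input #9 (r=9, x=4): events B2->S, B1->F, B3->F, B4->T, B7->E, B6->T; covers B1=F, B2=S, B3=F, B4=T, B6=T, B7=E
union over the pool: B1=F, B2=S, B2=E, B3=F, B4=T, B4=F, B5=T, B6=T, B6=F, B7=S, B7=E
uncovered (3 of 14): B1=T, B3=T, B5=F
Answer: B1=T, B3=T, B5=F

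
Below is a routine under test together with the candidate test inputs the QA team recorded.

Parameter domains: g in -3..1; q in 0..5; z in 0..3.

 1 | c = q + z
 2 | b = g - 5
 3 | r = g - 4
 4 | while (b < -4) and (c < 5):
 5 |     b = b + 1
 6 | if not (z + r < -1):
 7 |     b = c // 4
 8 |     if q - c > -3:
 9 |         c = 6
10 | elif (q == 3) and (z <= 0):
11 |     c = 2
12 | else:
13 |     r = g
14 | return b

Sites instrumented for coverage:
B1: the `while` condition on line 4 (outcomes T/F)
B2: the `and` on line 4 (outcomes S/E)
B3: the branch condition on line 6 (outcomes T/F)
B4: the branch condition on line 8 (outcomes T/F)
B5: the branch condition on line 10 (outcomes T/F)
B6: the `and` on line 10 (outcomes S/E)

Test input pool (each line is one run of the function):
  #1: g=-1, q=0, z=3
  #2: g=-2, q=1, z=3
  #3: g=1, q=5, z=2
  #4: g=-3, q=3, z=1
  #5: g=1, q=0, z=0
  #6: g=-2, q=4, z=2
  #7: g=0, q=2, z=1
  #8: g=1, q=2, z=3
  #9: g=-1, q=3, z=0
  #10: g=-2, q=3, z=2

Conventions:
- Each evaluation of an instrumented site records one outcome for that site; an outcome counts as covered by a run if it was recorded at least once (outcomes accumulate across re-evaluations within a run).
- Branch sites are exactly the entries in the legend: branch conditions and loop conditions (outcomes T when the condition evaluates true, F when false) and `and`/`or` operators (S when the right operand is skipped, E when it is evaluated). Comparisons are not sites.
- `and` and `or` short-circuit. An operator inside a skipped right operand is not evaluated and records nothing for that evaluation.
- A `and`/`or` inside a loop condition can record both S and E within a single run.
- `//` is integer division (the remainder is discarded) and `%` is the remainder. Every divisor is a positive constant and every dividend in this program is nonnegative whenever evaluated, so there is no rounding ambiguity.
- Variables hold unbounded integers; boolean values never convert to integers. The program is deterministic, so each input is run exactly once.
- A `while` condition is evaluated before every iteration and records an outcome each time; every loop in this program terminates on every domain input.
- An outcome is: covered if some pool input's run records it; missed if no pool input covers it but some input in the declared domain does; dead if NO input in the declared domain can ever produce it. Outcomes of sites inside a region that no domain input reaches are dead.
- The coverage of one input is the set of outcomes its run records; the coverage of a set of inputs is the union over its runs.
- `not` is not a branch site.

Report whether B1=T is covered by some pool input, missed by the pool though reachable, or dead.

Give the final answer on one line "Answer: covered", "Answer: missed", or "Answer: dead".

B1=T is recorded by pool input(s) 1, 2, 4, 7, 9 -> covered

Answer: covered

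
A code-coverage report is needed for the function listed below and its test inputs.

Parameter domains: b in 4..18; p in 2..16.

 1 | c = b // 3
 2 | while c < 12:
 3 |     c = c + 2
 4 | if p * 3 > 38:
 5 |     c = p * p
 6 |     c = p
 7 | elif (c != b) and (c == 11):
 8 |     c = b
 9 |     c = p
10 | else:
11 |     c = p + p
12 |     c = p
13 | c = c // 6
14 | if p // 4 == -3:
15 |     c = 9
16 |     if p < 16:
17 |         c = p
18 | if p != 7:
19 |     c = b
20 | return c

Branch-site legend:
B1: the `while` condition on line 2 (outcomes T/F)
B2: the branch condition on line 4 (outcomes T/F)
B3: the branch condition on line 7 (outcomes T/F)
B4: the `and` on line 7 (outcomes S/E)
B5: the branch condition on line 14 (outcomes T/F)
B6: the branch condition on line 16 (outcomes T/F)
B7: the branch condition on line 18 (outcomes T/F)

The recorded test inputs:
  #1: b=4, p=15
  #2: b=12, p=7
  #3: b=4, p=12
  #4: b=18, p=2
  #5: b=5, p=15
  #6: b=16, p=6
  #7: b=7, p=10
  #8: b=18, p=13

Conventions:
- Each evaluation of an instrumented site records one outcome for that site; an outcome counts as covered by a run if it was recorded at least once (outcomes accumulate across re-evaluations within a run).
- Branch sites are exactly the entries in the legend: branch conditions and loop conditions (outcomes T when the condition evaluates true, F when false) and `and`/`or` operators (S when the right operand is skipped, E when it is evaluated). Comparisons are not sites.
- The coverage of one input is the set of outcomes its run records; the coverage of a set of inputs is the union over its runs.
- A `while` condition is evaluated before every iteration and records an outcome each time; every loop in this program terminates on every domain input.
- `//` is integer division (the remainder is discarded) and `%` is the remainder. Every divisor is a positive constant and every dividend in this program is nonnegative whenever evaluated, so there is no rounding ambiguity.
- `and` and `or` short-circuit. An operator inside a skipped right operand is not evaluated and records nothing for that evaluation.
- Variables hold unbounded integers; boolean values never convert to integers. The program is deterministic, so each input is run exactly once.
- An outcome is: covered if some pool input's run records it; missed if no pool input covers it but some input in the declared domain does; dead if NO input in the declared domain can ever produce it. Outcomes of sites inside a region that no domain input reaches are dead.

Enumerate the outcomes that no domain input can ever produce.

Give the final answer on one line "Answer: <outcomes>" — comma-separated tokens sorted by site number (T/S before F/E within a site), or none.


exhaustive pass over the 225-input domain:
  B3=T: zero occurrences over every domain input -> dead
  B5=T: zero occurrences over every domain input -> dead
  B6=T: zero occurrences over every domain input -> dead
  B6=F: zero occurrences over every domain input -> dead
  reachable outcomes have witnesses, e.g. B1=T (e.g. b=4, p=2), B1=F (e.g. b=4, p=2), B2=T (e.g. b=4, p=13), B2=F (e.g. b=4, p=2)
Answer: B3=T, B5=T, B6=T, B6=F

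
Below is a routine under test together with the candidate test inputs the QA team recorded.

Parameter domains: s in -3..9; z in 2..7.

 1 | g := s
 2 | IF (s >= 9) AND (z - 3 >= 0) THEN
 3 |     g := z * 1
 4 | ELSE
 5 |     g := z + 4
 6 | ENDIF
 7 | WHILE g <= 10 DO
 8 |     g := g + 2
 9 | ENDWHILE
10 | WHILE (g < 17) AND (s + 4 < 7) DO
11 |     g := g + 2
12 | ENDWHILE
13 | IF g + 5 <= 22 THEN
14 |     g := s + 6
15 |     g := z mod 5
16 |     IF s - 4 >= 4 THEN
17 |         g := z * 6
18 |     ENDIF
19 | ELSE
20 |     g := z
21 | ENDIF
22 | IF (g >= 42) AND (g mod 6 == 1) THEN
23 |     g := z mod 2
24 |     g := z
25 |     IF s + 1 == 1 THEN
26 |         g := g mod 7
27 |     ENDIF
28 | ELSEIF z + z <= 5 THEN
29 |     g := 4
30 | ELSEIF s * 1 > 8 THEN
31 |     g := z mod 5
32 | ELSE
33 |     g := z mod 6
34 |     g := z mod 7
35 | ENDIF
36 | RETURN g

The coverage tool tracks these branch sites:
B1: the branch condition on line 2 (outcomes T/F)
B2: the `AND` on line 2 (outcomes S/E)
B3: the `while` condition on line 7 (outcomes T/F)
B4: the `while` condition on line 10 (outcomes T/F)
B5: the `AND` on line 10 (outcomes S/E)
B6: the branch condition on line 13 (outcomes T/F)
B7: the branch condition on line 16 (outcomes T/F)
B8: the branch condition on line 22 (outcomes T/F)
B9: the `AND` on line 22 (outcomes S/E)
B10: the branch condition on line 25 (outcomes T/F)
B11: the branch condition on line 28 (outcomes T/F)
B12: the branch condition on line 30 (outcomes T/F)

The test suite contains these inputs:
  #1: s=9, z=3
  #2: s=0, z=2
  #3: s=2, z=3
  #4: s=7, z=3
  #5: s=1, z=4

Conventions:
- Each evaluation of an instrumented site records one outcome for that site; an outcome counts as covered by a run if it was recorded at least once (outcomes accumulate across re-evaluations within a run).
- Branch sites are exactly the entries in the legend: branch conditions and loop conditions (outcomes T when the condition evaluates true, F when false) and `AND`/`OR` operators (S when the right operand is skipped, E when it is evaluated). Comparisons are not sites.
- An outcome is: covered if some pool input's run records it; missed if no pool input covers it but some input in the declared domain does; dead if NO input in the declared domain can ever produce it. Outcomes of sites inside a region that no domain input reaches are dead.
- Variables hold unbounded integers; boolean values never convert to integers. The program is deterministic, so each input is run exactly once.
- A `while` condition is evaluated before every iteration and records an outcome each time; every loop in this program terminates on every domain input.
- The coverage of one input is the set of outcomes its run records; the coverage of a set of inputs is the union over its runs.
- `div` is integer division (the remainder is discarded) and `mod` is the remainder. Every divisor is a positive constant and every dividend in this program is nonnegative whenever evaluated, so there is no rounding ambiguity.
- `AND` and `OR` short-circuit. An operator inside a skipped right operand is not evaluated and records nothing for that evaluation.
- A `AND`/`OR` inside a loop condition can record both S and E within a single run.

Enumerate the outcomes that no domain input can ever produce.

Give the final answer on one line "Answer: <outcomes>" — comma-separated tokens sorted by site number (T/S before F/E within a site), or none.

checking every outcome against all 78 domain inputs:
  B8=T: no domain input ever produces it -> dead
  B10=T: no domain input ever produces it -> dead
  B10=F: no domain input ever produces it -> dead
  reachable outcomes have witnesses, e.g. B1=T (e.g. s=9, z=3), B1=F (e.g. s=-3, z=2), B2=S (e.g. s=-3, z=2), B2=E (e.g. s=9, z=2)

Answer: B8=T, B10=T, B10=F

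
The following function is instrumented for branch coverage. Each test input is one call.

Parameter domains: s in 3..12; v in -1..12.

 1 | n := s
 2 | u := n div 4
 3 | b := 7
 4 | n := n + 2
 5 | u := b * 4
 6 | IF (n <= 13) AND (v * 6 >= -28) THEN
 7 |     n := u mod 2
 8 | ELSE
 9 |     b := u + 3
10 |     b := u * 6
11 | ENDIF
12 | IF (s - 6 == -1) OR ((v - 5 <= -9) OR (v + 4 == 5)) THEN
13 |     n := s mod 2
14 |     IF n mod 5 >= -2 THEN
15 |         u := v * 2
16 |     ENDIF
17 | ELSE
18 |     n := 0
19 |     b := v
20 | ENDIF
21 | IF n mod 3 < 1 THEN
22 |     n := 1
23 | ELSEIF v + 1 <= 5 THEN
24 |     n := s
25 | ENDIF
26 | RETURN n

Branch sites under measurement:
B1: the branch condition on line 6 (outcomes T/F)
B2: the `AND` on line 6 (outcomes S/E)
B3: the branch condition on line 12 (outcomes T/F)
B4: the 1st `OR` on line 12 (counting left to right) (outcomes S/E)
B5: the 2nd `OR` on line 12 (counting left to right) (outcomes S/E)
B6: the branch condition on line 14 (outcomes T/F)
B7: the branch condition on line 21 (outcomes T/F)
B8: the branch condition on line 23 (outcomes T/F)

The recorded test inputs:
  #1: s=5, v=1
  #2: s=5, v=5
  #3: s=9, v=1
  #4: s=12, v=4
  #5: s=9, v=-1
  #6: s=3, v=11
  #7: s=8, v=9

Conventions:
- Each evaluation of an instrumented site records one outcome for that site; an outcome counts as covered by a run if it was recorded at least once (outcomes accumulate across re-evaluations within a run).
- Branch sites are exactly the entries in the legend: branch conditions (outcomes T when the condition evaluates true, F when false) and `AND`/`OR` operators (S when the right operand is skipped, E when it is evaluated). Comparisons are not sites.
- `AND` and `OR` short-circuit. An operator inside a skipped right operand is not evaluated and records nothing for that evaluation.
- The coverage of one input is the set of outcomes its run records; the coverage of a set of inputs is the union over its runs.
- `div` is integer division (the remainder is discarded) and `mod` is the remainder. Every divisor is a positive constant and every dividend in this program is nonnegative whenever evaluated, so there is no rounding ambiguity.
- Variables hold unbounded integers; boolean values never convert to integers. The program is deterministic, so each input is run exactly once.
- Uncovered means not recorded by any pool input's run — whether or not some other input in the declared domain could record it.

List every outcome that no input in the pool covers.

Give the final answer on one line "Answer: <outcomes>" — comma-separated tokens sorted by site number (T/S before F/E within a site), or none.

#1 (s=5, v=1) -> B2->E, B1->T, B4->S, B3->T, B6->T, B7->F, B8->T; covered: B1=T, B2=E, B3=T, B4=S, B6=T, B7=F, B8=T
#2 (s=5, v=5) -> B2->E, B1->T, B4->S, B3->T, B6->T, B7->F, B8->F; covered: B1=T, B2=E, B3=T, B4=S, B6=T, B7=F, B8=F
#3 (s=9, v=1) -> B2->E, B1->T, B4->E, B5->E, B3->T, B6->T, B7->F, B8->T; covered: B1=T, B2=E, B3=T, B4=E, B5=E, B6=T, B7=F, B8=T
#4 (s=12, v=4) -> B2->S, B1->F, B4->E, B5->E, B3->F, B7->T; covered: B1=F, B2=S, B3=F, B4=E, B5=E, B7=T
#5 (s=9, v=-1) -> B2->E, B1->T, B4->E, B5->E, B3->F, B7->T; covered: B1=T, B2=E, B3=F, B4=E, B5=E, B7=T
#6 (s=3, v=11) -> B2->E, B1->T, B4->E, B5->E, B3->F, B7->T; covered: B1=T, B2=E, B3=F, B4=E, B5=E, B7=T
#7 (s=8, v=9) -> B2->E, B1->T, B4->E, B5->E, B3->F, B7->T; covered: B1=T, B2=E, B3=F, B4=E, B5=E, B7=T
union over the pool: B1=T, B1=F, B2=S, B2=E, B3=T, B3=F, B4=S, B4=E, B5=E, B6=T, B7=T, B7=F, B8=T, B8=F
uncovered (2 of 16): B5=S, B6=F

Answer: B5=S, B6=F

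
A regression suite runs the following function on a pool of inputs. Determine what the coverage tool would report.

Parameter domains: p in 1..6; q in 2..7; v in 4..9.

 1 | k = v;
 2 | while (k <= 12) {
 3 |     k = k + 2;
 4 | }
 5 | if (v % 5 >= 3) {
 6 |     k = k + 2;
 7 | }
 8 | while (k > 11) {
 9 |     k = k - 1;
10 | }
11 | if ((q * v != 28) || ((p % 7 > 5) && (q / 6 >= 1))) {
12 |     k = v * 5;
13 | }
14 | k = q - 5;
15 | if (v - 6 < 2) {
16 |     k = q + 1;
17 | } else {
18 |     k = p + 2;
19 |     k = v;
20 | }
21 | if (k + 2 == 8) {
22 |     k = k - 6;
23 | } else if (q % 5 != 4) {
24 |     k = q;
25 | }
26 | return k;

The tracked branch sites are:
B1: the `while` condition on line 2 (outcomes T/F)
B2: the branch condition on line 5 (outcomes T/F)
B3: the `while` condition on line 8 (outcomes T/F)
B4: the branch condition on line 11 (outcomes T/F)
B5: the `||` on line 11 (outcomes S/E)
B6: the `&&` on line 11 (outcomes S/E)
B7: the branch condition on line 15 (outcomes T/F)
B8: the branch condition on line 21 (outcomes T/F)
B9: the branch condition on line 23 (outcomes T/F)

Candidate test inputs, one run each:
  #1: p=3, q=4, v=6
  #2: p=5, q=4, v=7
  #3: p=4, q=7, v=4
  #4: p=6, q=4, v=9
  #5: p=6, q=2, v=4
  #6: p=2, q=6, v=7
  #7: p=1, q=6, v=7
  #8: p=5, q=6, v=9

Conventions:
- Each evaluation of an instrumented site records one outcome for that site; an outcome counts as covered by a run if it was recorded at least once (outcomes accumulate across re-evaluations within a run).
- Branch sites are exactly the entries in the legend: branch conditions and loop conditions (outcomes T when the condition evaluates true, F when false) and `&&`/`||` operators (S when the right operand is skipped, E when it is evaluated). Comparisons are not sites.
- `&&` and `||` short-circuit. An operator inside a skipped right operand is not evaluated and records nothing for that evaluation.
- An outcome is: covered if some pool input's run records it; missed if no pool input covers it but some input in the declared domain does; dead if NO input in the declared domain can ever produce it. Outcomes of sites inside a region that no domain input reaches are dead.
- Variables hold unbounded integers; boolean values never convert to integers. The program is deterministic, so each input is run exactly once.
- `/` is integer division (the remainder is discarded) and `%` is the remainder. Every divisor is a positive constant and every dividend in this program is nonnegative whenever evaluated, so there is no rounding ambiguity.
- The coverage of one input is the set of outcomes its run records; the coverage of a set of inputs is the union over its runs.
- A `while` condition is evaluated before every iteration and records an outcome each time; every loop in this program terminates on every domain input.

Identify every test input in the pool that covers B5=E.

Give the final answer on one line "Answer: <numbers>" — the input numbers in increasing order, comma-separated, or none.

input #1 (p=3, q=4, v=6): does not produce B5=E
input #2 (p=5, q=4, v=7): produces B5=E
input #3 (p=4, q=7, v=4): produces B5=E
input #4 (p=6, q=4, v=9): does not produce B5=E
input #5 (p=6, q=2, v=4): does not produce B5=E
input #6 (p=2, q=6, v=7): does not produce B5=E
input #7 (p=1, q=6, v=7): does not produce B5=E
input #8 (p=5, q=6, v=9): does not produce B5=E

Answer: 2, 3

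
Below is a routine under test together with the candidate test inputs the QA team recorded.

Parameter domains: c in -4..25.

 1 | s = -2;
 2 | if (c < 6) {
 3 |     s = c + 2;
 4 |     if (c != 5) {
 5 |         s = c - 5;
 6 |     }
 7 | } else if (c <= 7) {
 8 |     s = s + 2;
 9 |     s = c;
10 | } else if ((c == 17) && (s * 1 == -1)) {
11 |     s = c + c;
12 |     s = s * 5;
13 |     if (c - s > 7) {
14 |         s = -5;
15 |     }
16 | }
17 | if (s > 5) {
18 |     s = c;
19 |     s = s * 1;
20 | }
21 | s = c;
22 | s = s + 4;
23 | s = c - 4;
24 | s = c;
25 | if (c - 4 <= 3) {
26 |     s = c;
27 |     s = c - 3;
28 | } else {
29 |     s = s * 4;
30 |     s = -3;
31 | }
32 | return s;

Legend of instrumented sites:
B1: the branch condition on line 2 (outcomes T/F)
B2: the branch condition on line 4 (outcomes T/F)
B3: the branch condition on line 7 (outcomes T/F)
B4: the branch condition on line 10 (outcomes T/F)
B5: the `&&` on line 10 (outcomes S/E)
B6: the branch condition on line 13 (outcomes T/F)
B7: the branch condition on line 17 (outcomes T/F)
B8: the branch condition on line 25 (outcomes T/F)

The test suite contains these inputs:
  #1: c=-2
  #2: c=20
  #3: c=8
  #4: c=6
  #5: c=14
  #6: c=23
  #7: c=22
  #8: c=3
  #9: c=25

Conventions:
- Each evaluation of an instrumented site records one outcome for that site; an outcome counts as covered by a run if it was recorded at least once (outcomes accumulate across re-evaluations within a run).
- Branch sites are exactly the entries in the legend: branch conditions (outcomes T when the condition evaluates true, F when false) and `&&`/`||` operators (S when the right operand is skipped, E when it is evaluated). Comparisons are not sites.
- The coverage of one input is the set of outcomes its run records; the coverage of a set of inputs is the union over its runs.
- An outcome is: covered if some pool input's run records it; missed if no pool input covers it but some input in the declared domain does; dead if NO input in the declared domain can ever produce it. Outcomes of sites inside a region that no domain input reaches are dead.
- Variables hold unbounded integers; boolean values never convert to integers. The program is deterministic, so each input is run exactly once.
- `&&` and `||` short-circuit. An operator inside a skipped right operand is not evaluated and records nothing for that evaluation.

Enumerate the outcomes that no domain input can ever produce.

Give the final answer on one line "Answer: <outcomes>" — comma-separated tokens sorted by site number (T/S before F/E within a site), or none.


running all 30 domain inputs and tallying outcomes:
  B4=T: unreachable across the whole domain -> dead
  B6=T: unreachable across the whole domain -> dead
  B6=F: unreachable across the whole domain -> dead
  reachable outcomes have witnesses, e.g. B1=T (e.g. c=-4), B1=F (e.g. c=6), B2=T (e.g. c=-4), B2=F (e.g. c=5)
Answer: B4=T, B6=T, B6=F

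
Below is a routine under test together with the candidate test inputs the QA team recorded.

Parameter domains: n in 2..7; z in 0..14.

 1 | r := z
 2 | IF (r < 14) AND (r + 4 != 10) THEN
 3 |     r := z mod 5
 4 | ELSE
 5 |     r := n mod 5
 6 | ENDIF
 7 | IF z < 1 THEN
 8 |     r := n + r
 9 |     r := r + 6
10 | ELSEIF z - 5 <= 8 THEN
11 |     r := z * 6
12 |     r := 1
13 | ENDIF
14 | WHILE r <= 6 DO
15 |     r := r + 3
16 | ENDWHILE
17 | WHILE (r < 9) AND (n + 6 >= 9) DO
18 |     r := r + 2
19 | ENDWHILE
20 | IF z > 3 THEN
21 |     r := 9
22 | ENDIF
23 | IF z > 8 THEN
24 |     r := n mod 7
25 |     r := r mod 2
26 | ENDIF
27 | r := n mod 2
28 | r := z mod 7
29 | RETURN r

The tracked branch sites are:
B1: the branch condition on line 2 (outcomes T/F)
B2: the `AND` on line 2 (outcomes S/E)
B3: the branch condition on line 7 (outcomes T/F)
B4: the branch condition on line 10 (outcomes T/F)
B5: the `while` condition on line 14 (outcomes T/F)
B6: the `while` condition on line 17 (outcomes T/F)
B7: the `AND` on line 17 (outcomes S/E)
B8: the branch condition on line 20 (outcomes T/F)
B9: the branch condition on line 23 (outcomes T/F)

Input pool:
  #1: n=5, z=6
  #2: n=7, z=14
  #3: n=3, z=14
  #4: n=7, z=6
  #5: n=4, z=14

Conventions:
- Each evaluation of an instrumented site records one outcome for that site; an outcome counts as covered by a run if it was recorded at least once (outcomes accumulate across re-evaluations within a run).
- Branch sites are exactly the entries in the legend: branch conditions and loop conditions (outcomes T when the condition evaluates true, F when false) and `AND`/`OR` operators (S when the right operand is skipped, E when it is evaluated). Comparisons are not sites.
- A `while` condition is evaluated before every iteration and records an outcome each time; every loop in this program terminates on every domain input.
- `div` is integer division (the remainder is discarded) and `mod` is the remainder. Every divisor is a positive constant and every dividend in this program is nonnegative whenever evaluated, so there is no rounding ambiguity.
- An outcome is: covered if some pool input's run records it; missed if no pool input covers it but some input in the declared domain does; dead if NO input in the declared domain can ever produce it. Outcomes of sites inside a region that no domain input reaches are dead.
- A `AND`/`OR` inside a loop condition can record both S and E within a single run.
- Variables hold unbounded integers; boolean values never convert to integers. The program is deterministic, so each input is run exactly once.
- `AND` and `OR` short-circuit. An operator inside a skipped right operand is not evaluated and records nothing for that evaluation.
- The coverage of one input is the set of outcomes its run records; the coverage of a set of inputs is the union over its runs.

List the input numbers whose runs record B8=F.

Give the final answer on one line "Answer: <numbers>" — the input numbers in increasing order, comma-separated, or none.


input #1 (n=5, z=6): misses B8=F
input #2 (n=7, z=14): misses B8=F
input #3 (n=3, z=14): misses B8=F
input #4 (n=7, z=6): misses B8=F
input #5 (n=4, z=14): misses B8=F
Answer: none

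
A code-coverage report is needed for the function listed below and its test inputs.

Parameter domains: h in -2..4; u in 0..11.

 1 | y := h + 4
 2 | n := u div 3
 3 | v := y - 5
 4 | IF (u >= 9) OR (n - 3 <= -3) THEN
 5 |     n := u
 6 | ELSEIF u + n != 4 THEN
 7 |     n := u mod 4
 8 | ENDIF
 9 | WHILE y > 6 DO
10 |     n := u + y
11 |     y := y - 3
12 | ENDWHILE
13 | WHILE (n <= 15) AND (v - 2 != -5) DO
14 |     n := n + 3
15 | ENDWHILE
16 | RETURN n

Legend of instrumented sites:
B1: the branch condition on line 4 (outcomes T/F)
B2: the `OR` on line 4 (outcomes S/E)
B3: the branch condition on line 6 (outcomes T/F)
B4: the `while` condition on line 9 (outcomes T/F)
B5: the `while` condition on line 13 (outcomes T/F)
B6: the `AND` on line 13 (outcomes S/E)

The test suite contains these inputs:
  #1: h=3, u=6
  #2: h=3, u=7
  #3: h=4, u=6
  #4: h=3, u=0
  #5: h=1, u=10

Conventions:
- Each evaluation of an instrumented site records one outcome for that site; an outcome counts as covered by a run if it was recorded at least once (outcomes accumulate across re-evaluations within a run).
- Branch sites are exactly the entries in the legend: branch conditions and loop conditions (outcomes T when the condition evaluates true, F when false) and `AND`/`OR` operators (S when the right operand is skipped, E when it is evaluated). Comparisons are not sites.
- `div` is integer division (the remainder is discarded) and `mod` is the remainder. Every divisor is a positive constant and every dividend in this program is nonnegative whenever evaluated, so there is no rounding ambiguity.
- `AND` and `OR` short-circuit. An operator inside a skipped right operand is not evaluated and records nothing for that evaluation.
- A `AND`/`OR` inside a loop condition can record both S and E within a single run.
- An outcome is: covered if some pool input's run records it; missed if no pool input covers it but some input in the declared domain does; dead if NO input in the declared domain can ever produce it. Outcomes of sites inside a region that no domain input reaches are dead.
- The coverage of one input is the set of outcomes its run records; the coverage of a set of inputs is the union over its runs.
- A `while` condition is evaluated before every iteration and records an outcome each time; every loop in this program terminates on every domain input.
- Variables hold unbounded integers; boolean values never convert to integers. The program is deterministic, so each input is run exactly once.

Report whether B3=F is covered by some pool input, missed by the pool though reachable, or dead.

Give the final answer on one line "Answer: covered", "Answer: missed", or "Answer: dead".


no pool input records B3=F
but domain input (h=-2, u=3) does record it -> reachable, so missed
Answer: missed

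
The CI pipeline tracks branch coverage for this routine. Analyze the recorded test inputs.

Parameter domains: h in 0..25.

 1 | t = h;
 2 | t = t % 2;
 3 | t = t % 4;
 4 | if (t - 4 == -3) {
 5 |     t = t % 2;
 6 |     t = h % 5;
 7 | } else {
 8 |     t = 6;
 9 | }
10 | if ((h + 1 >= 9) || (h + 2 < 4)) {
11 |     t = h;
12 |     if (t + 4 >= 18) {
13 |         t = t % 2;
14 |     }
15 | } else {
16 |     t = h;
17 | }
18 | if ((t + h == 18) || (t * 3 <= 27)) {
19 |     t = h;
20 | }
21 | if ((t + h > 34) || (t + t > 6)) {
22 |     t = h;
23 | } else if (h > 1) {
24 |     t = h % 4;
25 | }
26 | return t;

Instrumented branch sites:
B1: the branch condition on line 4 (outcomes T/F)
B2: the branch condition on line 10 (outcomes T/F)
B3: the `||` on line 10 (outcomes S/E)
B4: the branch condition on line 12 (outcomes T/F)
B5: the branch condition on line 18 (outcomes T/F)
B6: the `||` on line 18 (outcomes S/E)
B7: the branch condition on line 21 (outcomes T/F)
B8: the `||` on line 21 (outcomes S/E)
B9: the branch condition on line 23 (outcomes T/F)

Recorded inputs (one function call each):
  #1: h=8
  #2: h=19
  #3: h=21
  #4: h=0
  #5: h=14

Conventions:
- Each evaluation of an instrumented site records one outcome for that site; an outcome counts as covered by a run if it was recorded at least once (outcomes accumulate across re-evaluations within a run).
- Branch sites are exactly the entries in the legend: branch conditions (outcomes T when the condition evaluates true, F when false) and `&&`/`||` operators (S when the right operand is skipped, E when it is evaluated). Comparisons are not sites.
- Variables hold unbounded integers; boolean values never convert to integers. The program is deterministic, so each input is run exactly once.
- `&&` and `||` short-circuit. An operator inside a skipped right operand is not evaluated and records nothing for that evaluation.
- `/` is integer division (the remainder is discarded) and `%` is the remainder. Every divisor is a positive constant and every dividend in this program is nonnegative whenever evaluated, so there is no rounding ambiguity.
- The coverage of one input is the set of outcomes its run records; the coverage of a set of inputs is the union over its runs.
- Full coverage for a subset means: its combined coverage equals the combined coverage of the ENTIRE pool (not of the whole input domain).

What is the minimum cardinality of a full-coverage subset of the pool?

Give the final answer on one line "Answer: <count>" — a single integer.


input #1, h=8: outcomes B1=F, B2=T, B3=S, B4=F, B5=T, B6=E, B7=T, B8=E
input #2, h=19: outcomes B1=T, B2=T, B3=S, B4=T, B5=T, B6=E, B7=T, B8=S
input #3, h=21: outcomes B1=T, B2=T, B3=S, B4=T, B5=T, B6=E, B7=T, B8=S
input #4, h=0: outcomes B1=F, B2=T, B3=E, B4=F, B5=T, B6=E, B7=F, B8=E, B9=F
input #5, h=14: outcomes B1=F, B2=T, B3=S, B4=T, B5=T, B6=E, B7=T, B8=E
pool-wide coverage (14 outcomes): B1=T, B1=F, B2=T, B3=S, B3=E, B4=T, B4=F, B5=T, B6=E, B7=T, B7=F, B8=S, B8=E, B9=F
every size-1 subset falls short of the 14 outcomes (best: 9/14)
inputs {2, 4} (size 2) cover everything; no size-2 subset with a lexicographically smaller index list covers all 14
Answer: 2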